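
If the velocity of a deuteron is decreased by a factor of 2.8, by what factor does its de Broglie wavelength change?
The wavelength increases by a factor of 2.8.

From λ = h/(mv), the wavelength is inversely proportional to velocity:

λ ∝ 1/v

If v → v/2.8, then λ → 2.8λ

When velocity is decreased by a factor of 2.8, the wavelength increases by a factor of 2.8.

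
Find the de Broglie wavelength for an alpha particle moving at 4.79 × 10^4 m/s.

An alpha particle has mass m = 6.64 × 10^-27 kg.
2.08 × 10^-12 m

Using the de Broglie relation λ = h/(mv):

λ = h/(mv)
λ = (6.626 × 10^-34 J·s) / (6.64 × 10^-27 kg × 4.79 × 10^4 m/s)
λ = 2.08 × 10^-12 m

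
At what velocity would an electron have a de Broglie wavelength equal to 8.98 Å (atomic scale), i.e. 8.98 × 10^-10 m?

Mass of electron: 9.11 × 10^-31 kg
8.10 × 10^5 m/s

From λ = h/(mv), solve for v:

v = h/(mλ)
v = (6.626 × 10^-34 J·s) / (9.11 × 10^-31 kg × 8.98 × 10^-10 m)
v = 8.10 × 10^5 m/s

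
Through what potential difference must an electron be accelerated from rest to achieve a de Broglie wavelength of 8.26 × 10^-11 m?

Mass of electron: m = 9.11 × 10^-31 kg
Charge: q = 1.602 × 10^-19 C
220 V

From λ = h/√(2mqV), we solve for V:

λ² = h²/(2mqV)
V = h²/(2mqλ²)
V = (6.626 × 10^-34 J·s)² / (2 × 9.11 × 10^-31 kg × 1.602 × 10^-19 C × (8.26 × 10^-11 m)²)
V = 220 V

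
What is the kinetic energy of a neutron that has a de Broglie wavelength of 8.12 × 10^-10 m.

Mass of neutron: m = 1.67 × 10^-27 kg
1.99 × 10^-22 J (or 1.24 × 10^-3 eV)

From λ = h/√(2mKE), we solve for KE:

λ² = h²/(2mKE)
KE = h²/(2mλ²)
KE = (6.626 × 10^-34 J·s)² / (2 × 1.67 × 10^-27 kg × (8.12 × 10^-10 m)²)
KE = 1.99 × 10^-22 J
KE = 1.24 × 10^-3 eV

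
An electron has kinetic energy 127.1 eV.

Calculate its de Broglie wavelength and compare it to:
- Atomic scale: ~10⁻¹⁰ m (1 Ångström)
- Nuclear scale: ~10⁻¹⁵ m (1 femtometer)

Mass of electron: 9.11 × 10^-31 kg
λ = 1.09 × 10^-10 m, which is larger than typical atomic dimensions (~1 Å).

Using λ = h/√(2mKE):

KE = 127.1 eV = 2.036 × 10^-17 J

λ = h/√(2mKE)
λ = (6.626 × 10^-34 J·s) / √(2 × 9.11 × 10^-31 kg × 2.036 × 10^-17 J)
λ = 1.09 × 10^-10 m

Comparison:
- Atomic scale (10⁻¹⁰ m): λ is 1.1× this size
- Nuclear scale (10⁻¹⁵ m): λ is 1.1e+05× this size

The wavelength is larger than typical atomic dimensions (~1 Å).

This wavelength is significant for atomic-scale phenomena like electron diffraction from crystal lattices.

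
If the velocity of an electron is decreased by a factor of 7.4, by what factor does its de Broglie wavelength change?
The wavelength increases by a factor of 7.4.

From λ = h/(mv), the wavelength is inversely proportional to velocity:

λ ∝ 1/v

If v → v/7.4, then λ → 7.4λ

When velocity is decreased by a factor of 7.4, the wavelength increases by a factor of 7.4.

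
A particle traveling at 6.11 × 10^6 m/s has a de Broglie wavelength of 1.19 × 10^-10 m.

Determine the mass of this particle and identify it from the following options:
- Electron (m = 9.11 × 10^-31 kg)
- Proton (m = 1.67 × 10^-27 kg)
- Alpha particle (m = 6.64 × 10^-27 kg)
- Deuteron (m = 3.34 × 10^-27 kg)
The particle is an electron.

From λ = h/(mv), solve for mass:

m = h/(λv)
m = (6.626 × 10^-34 J·s) / (1.19 × 10^-10 m × 6.11 × 10^6 m/s)
m = 9.11 × 10^-31 kg

Comparing with the listed masses, this is closest to an electron.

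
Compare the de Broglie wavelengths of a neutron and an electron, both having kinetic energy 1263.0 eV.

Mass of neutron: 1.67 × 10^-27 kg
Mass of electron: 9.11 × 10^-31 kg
The electron has the longer wavelength.

Using λ = h/√(2mKE):

For neutron: λ₁ = h/√(2m₁KE) = 8.06 × 10^-13 m
For electron: λ₂ = h/√(2m₂KE) = 3.45 × 10^-11 m

Since λ ∝ 1/√m at constant kinetic energy, the lighter particle has the longer wavelength.

The electron has the longer de Broglie wavelength.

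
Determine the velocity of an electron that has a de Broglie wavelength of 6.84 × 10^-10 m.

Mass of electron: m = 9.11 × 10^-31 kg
1.06 × 10^6 m/s

From the de Broglie relation λ = h/(mv), we solve for v:

v = h/(mλ)
v = (6.626 × 10^-34 J·s) / (9.11 × 10^-31 kg × 6.84 × 10^-10 m)
v = 1.06 × 10^6 m/s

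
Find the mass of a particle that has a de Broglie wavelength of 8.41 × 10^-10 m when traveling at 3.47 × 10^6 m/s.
2.27 × 10^-31 kg

From the de Broglie relation λ = h/(mv), we solve for m:

m = h/(λv)
m = (6.626 × 10^-34 J·s) / (8.41 × 10^-10 m × 3.47 × 10^6 m/s)
m = 2.27 × 10^-31 kg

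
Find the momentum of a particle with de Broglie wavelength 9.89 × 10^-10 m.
6.70 × 10^-25 kg·m/s

From the de Broglie relation λ = h/p, we solve for p:

p = h/λ
p = (6.626 × 10^-34 J·s) / (9.89 × 10^-10 m)
p = 6.70 × 10^-25 kg·m/s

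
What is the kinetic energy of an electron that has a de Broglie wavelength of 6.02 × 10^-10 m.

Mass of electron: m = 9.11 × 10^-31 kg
6.65 × 10^-19 J (or 4.15 eV)

From λ = h/√(2mKE), we solve for KE:

λ² = h²/(2mKE)
KE = h²/(2mλ²)
KE = (6.626 × 10^-34 J·s)² / (2 × 9.11 × 10^-31 kg × (6.02 × 10^-10 m)²)
KE = 6.65 × 10^-19 J
KE = 4.15 eV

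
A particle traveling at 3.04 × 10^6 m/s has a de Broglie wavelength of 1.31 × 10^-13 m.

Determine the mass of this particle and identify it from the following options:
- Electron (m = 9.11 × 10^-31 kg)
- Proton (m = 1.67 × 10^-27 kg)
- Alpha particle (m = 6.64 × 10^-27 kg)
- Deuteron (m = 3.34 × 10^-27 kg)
The particle is a proton.

From λ = h/(mv), solve for mass:

m = h/(λv)
m = (6.626 × 10^-34 J·s) / (1.31 × 10^-13 m × 3.04 × 10^6 m/s)
m = 1.66 × 10^-27 kg

Comparing with the listed masses, this is closest to a proton.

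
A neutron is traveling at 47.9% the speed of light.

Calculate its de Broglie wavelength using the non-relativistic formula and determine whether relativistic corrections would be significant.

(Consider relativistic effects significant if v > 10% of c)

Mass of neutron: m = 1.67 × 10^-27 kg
Yes, relativistic corrections are needed.

Using the non-relativistic de Broglie formula λ = h/(mv):

v = 47.9% × c = 1.436 × 10^8 m/s

λ = h/(mv)
λ = (6.626 × 10^-34 J·s) / (1.67 × 10^-27 kg × 1.436 × 10^8 m/s)
λ = 2.76 × 10^-15 m

Since v = 47.9% of c > 10% of c, relativistic corrections ARE significant and the actual wavelength would differ from this non-relativistic estimate.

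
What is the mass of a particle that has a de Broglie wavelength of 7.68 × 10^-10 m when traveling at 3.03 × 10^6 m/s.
2.85 × 10^-31 kg

From the de Broglie relation λ = h/(mv), we solve for m:

m = h/(λv)
m = (6.626 × 10^-34 J·s) / (7.68 × 10^-10 m × 3.03 × 10^6 m/s)
m = 2.85 × 10^-31 kg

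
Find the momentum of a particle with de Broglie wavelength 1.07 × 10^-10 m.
6.19 × 10^-24 kg·m/s

From the de Broglie relation λ = h/p, we solve for p:

p = h/λ
p = (6.626 × 10^-34 J·s) / (1.07 × 10^-10 m)
p = 6.19 × 10^-24 kg·m/s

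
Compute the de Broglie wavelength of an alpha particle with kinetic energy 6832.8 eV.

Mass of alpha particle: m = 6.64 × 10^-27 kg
1.74 × 10^-13 m

Using λ = h/√(2mKE):

First convert KE to Joules: KE = 6832.8 eV = 1.095 × 10^-15 J

λ = h/√(2mKE)
λ = (6.626 × 10^-34 J·s) / √(2 × 6.64 × 10^-27 kg × 1.095 × 10^-15 J)
λ = 1.74 × 10^-13 m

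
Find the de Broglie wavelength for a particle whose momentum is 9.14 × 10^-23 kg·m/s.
7.25 × 10^-12 m

Using the de Broglie relation λ = h/p:

λ = h/p
λ = (6.626 × 10^-34 J·s) / (9.14 × 10^-23 kg·m/s)
λ = 7.25 × 10^-12 m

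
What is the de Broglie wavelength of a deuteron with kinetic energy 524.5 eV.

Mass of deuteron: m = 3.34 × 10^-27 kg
8.84 × 10^-13 m

Using λ = h/√(2mKE):

First convert KE to Joules: KE = 524.5 eV = 8.403 × 10^-17 J

λ = h/√(2mKE)
λ = (6.626 × 10^-34 J·s) / √(2 × 3.34 × 10^-27 kg × 8.403 × 10^-17 J)
λ = 8.84 × 10^-13 m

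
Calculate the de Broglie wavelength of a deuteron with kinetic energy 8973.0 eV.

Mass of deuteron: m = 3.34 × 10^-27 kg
2.14 × 10^-13 m

Using λ = h/√(2mKE):

First convert KE to Joules: KE = 8973.0 eV = 1.438 × 10^-15 J

λ = h/√(2mKE)
λ = (6.626 × 10^-34 J·s) / √(2 × 3.34 × 10^-27 kg × 1.438 × 10^-15 J)
λ = 2.14 × 10^-13 m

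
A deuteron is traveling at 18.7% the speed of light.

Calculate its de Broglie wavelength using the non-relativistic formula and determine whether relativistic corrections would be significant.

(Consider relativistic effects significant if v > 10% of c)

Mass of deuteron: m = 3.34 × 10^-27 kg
Yes, relativistic corrections are needed.

Using the non-relativistic de Broglie formula λ = h/(mv):

v = 18.7% × c = 5.606 × 10^7 m/s

λ = h/(mv)
λ = (6.626 × 10^-34 J·s) / (3.34 × 10^-27 kg × 5.606 × 10^7 m/s)
λ = 3.54 × 10^-15 m

Since v = 18.7% of c > 10% of c, relativistic corrections ARE significant and the actual wavelength would differ from this non-relativistic estimate.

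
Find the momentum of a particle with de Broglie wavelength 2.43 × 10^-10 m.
2.73 × 10^-24 kg·m/s

From the de Broglie relation λ = h/p, we solve for p:

p = h/λ
p = (6.626 × 10^-34 J·s) / (2.43 × 10^-10 m)
p = 2.73 × 10^-24 kg·m/s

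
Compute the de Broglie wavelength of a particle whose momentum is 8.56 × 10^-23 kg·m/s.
7.74 × 10^-12 m

Using the de Broglie relation λ = h/p:

λ = h/p
λ = (6.626 × 10^-34 J·s) / (8.56 × 10^-23 kg·m/s)
λ = 7.74 × 10^-12 m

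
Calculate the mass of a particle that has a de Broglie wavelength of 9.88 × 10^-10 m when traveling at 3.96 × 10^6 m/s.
1.69 × 10^-31 kg

From the de Broglie relation λ = h/(mv), we solve for m:

m = h/(λv)
m = (6.626 × 10^-34 J·s) / (9.88 × 10^-10 m × 3.96 × 10^6 m/s)
m = 1.69 × 10^-31 kg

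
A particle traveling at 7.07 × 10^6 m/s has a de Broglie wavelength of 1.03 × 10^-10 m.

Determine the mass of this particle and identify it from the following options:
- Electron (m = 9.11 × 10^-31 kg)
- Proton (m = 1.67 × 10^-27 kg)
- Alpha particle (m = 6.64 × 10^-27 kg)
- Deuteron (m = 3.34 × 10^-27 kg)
The particle is an electron.

From λ = h/(mv), solve for mass:

m = h/(λv)
m = (6.626 × 10^-34 J·s) / (1.03 × 10^-10 m × 7.07 × 10^6 m/s)
m = 9.10 × 10^-31 kg

Comparing with the listed masses, this is closest to an electron.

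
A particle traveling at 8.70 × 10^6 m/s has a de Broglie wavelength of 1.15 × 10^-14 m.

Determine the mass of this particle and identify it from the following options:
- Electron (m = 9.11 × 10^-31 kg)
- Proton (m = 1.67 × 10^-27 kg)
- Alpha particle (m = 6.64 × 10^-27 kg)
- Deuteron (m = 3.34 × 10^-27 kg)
The particle is an alpha particle.

From λ = h/(mv), solve for mass:

m = h/(λv)
m = (6.626 × 10^-34 J·s) / (1.15 × 10^-14 m × 8.70 × 10^6 m/s)
m = 6.62 × 10^-27 kg

Comparing with the listed masses, this is closest to an alpha particle.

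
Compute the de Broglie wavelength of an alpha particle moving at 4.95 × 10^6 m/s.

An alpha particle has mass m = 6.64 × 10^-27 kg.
2.02 × 10^-14 m

Using the de Broglie relation λ = h/(mv):

λ = h/(mv)
λ = (6.626 × 10^-34 J·s) / (6.64 × 10^-27 kg × 4.95 × 10^6 m/s)
λ = 2.02 × 10^-14 m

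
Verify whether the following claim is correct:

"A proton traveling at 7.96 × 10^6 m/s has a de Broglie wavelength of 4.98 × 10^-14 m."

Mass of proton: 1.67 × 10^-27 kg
True

The claim is correct.

Using λ = h/(mv):
λ = (6.626 × 10^-34 J·s) / (1.67 × 10^-27 kg × 7.96 × 10^6 m/s)
λ = 4.98 × 10^-14 m

This matches the claimed value.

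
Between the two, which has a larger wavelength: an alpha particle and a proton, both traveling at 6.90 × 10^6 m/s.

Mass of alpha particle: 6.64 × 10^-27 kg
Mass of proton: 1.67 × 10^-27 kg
The proton has the longer wavelength.

Using λ = h/(mv), since both particles have the same velocity, the wavelength depends only on mass.

For alpha particle: λ₁ = h/(m₁v) = 1.45 × 10^-14 m
For proton: λ₂ = h/(m₂v) = 5.75 × 10^-14 m

Since λ ∝ 1/m at constant velocity, the lighter particle has the longer wavelength.

The proton has the longer de Broglie wavelength.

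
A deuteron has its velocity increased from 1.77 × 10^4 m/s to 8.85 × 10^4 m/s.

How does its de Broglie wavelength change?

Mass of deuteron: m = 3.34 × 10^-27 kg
The wavelength decreases by a factor of 5.

Using λ = h/(mv):

Initial wavelength: λ₁ = h/(mv₁) = 1.12 × 10^-11 m
Final wavelength: λ₂ = h/(mv₂) = 2.24 × 10^-12 m

Since λ ∝ 1/v, when velocity increases by a factor of 5, the wavelength decreases by a factor of 5.

λ₂/λ₁ = v₁/v₂ = 1/5

The wavelength decreases by a factor of 5.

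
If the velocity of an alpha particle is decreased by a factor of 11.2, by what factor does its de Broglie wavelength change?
The wavelength increases by a factor of 11.2.

From λ = h/(mv), the wavelength is inversely proportional to velocity:

λ ∝ 1/v

If v → v/11.2, then λ → 11.2λ

When velocity is decreased by a factor of 11.2, the wavelength increases by a factor of 11.2.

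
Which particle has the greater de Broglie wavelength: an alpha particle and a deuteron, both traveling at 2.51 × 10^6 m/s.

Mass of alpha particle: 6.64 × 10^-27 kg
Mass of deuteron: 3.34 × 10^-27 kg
The deuteron has the longer wavelength.

Using λ = h/(mv), since both particles have the same velocity, the wavelength depends only on mass.

For alpha particle: λ₁ = h/(m₁v) = 3.98 × 10^-14 m
For deuteron: λ₂ = h/(m₂v) = 7.90 × 10^-14 m

Since λ ∝ 1/m at constant velocity, the lighter particle has the longer wavelength.

The deuteron has the longer de Broglie wavelength.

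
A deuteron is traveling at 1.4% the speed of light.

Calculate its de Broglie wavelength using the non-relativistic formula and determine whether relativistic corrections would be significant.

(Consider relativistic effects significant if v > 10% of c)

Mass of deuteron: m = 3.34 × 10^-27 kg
No, relativistic corrections are not needed.

Using the non-relativistic de Broglie formula λ = h/(mv):

v = 1.4% × c = 4.197 × 10^6 m/s

λ = h/(mv)
λ = (6.626 × 10^-34 J·s) / (3.34 × 10^-27 kg × 4.197 × 10^6 m/s)
λ = 4.73 × 10^-14 m

Since v = 1.4% of c < 10% of c, relativistic corrections are NOT significant and this non-relativistic result is a good approximation.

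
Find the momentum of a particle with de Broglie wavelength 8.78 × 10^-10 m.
7.55 × 10^-25 kg·m/s

From the de Broglie relation λ = h/p, we solve for p:

p = h/λ
p = (6.626 × 10^-34 J·s) / (8.78 × 10^-10 m)
p = 7.55 × 10^-25 kg·m/s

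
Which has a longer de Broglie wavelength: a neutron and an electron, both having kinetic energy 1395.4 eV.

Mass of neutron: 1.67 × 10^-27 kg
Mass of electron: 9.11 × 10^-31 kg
The electron has the longer wavelength.

Using λ = h/√(2mKE):

For neutron: λ₁ = h/√(2m₁KE) = 7.67 × 10^-13 m
For electron: λ₂ = h/√(2m₂KE) = 3.28 × 10^-11 m

Since λ ∝ 1/√m at constant kinetic energy, the lighter particle has the longer wavelength.

The electron has the longer de Broglie wavelength.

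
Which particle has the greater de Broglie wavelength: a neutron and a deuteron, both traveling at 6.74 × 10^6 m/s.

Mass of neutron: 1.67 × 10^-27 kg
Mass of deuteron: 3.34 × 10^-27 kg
The neutron has the longer wavelength.

Using λ = h/(mv), since both particles have the same velocity, the wavelength depends only on mass.

For neutron: λ₁ = h/(m₁v) = 5.89 × 10^-14 m
For deuteron: λ₂ = h/(m₂v) = 2.94 × 10^-14 m

Since λ ∝ 1/m at constant velocity, the lighter particle has the longer wavelength.

The neutron has the longer de Broglie wavelength.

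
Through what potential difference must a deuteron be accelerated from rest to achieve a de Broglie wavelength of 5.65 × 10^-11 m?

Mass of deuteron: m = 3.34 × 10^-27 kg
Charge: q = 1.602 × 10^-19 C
1.29 × 10^-1 V

From λ = h/√(2mqV), we solve for V:

λ² = h²/(2mqV)
V = h²/(2mqλ²)
V = (6.626 × 10^-34 J·s)² / (2 × 3.34 × 10^-27 kg × 1.602 × 10^-19 C × (5.65 × 10^-11 m)²)
V = 1.29 × 10^-1 V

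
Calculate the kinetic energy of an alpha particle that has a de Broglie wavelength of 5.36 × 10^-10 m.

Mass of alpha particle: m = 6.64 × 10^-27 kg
1.15 × 10^-22 J (or 7.18 × 10^-4 eV)

From λ = h/√(2mKE), we solve for KE:

λ² = h²/(2mKE)
KE = h²/(2mλ²)
KE = (6.626 × 10^-34 J·s)² / (2 × 6.64 × 10^-27 kg × (5.36 × 10^-10 m)²)
KE = 1.15 × 10^-22 J
KE = 7.18 × 10^-4 eV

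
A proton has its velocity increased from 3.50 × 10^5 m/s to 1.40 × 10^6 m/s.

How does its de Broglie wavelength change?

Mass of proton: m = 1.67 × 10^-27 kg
The wavelength decreases by a factor of 4.

Using λ = h/(mv):

Initial wavelength: λ₁ = h/(mv₁) = 1.13 × 10^-12 m
Final wavelength: λ₂ = h/(mv₂) = 2.83 × 10^-13 m

Since λ ∝ 1/v, when velocity increases by a factor of 4, the wavelength decreases by a factor of 4.

λ₂/λ₁ = v₁/v₂ = 1/4

The wavelength decreases by a factor of 4.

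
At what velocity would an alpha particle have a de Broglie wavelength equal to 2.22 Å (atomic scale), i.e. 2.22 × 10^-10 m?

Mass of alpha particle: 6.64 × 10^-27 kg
4.50 × 10^2 m/s

From λ = h/(mv), solve for v:

v = h/(mλ)
v = (6.626 × 10^-34 J·s) / (6.64 × 10^-27 kg × 2.22 × 10^-10 m)
v = 4.50 × 10^2 m/s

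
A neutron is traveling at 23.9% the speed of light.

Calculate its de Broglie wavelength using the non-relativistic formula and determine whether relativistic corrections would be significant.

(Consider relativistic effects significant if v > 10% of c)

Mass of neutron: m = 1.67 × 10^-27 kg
Yes, relativistic corrections are needed.

Using the non-relativistic de Broglie formula λ = h/(mv):

v = 23.9% × c = 7.165 × 10^7 m/s

λ = h/(mv)
λ = (6.626 × 10^-34 J·s) / (1.67 × 10^-27 kg × 7.165 × 10^7 m/s)
λ = 5.54 × 10^-15 m

Since v = 23.9% of c > 10% of c, relativistic corrections ARE significant and the actual wavelength would differ from this non-relativistic estimate.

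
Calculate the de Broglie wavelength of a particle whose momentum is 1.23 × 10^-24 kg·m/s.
5.39 × 10^-10 m

Using the de Broglie relation λ = h/p:

λ = h/p
λ = (6.626 × 10^-34 J·s) / (1.23 × 10^-24 kg·m/s)
λ = 5.39 × 10^-10 m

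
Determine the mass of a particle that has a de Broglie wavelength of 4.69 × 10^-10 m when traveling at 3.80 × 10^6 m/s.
3.72 × 10^-31 kg

From the de Broglie relation λ = h/(mv), we solve for m:

m = h/(λv)
m = (6.626 × 10^-34 J·s) / (4.69 × 10^-10 m × 3.80 × 10^6 m/s)
m = 3.72 × 10^-31 kg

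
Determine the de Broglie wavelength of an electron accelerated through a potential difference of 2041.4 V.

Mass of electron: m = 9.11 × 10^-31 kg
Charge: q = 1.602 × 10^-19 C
2.71 × 10^-11 m

When a particle is accelerated through voltage V, it gains kinetic energy KE = qV.

The de Broglie wavelength is then λ = h/√(2mqV):

λ = h/√(2mqV)
λ = (6.626 × 10^-34 J·s) / √(2 × 9.11 × 10^-31 kg × 1.602 × 10^-19 C × 2041.4 V)
λ = 2.71 × 10^-11 m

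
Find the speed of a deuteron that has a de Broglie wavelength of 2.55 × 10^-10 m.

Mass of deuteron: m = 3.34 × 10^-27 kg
7.78 × 10^2 m/s

From the de Broglie relation λ = h/(mv), we solve for v:

v = h/(mλ)
v = (6.626 × 10^-34 J·s) / (3.34 × 10^-27 kg × 2.55 × 10^-10 m)
v = 7.78 × 10^2 m/s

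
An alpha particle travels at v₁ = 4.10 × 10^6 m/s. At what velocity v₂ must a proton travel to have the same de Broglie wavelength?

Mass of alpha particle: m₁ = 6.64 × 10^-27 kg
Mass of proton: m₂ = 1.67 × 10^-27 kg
v₂ = 1.63 × 10^7 m/s

For equal de Broglie wavelengths: λ₁ = λ₂

h/(m₁v₁) = h/(m₂v₂)
m₁v₁ = m₂v₂
v₂ = v₁ · (m₁/m₂)

v₂ = 4.10 × 10^6 m/s × (6.64 × 10^-27 kg / 1.67 × 10^-27 kg)
v₂ = 1.63 × 10^7 m/s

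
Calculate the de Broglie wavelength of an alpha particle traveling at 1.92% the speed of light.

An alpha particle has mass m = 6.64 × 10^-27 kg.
1.73 × 10^-14 m

Using the de Broglie relation λ = h/(mv):

v = 1.92% × c = 5.756 × 10^6 m/s

λ = h/(mv)
λ = (6.626 × 10^-34 J·s) / (6.64 × 10^-27 kg × 5.756 × 10^6 m/s)
λ = 1.73 × 10^-14 m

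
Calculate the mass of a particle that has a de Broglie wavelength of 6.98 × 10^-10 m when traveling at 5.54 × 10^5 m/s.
1.71 × 10^-30 kg

From the de Broglie relation λ = h/(mv), we solve for m:

m = h/(λv)
m = (6.626 × 10^-34 J·s) / (6.98 × 10^-10 m × 5.54 × 10^5 m/s)
m = 1.71 × 10^-30 kg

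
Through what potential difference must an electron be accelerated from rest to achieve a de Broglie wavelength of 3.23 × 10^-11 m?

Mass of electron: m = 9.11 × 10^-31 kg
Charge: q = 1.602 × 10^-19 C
1.44 × 10^3 V

From λ = h/√(2mqV), we solve for V:

λ² = h²/(2mqV)
V = h²/(2mqλ²)
V = (6.626 × 10^-34 J·s)² / (2 × 9.11 × 10^-31 kg × 1.602 × 10^-19 C × (3.23 × 10^-11 m)²)
V = 1.44 × 10^3 V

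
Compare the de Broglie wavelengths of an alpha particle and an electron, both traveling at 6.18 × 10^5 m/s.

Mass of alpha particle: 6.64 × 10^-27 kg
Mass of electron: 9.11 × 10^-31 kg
The electron has the longer wavelength.

Using λ = h/(mv), since both particles have the same velocity, the wavelength depends only on mass.

For alpha particle: λ₁ = h/(m₁v) = 1.61 × 10^-13 m
For electron: λ₂ = h/(m₂v) = 1.18 × 10^-9 m

Since λ ∝ 1/m at constant velocity, the lighter particle has the longer wavelength.

The electron has the longer de Broglie wavelength.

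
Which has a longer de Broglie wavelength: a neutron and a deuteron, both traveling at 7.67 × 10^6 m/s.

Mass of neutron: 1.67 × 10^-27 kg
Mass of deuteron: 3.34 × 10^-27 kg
The neutron has the longer wavelength.

Using λ = h/(mv), since both particles have the same velocity, the wavelength depends only on mass.

For neutron: λ₁ = h/(m₁v) = 5.17 × 10^-14 m
For deuteron: λ₂ = h/(m₂v) = 2.59 × 10^-14 m

Since λ ∝ 1/m at constant velocity, the lighter particle has the longer wavelength.

The neutron has the longer de Broglie wavelength.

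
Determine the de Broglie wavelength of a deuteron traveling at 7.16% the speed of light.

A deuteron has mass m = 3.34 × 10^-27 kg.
9.24 × 10^-15 m

Using the de Broglie relation λ = h/(mv):

v = 7.16% × c = 2.147 × 10^7 m/s

λ = h/(mv)
λ = (6.626 × 10^-34 J·s) / (3.34 × 10^-27 kg × 2.147 × 10^7 m/s)
λ = 9.24 × 10^-15 m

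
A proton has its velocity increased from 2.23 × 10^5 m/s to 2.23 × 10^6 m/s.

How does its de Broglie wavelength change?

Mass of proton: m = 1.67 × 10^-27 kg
The wavelength decreases by a factor of 10.

Using λ = h/(mv):

Initial wavelength: λ₁ = h/(mv₁) = 1.78 × 10^-12 m
Final wavelength: λ₂ = h/(mv₂) = 1.78 × 10^-13 m

Since λ ∝ 1/v, when velocity increases by a factor of 10, the wavelength decreases by a factor of 10.

λ₂/λ₁ = v₁/v₂ = 1/10

The wavelength decreases by a factor of 10.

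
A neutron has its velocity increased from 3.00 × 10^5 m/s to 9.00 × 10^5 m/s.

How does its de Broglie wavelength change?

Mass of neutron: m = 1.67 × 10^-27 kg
The wavelength decreases by a factor of 3.

Using λ = h/(mv):

Initial wavelength: λ₁ = h/(mv₁) = 1.32 × 10^-12 m
Final wavelength: λ₂ = h/(mv₂) = 4.41 × 10^-13 m

Since λ ∝ 1/v, when velocity increases by a factor of 3, the wavelength decreases by a factor of 3.

λ₂/λ₁ = v₁/v₂ = 1/3

The wavelength decreases by a factor of 3.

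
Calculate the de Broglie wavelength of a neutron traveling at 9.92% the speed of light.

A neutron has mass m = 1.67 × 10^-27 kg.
1.33 × 10^-14 m

Using the de Broglie relation λ = h/(mv):

v = 9.92% × c = 2.974 × 10^7 m/s

λ = h/(mv)
λ = (6.626 × 10^-34 J·s) / (1.67 × 10^-27 kg × 2.974 × 10^7 m/s)
λ = 1.33 × 10^-14 m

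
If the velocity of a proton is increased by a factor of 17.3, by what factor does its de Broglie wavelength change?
The wavelength decreases by a factor of 17.3.

From λ = h/(mv), the wavelength is inversely proportional to velocity:

λ ∝ 1/v

If v → 17.3v, then λ → λ/17.3

When velocity is increased by a factor of 17.3, the wavelength decreases by a factor of 17.3.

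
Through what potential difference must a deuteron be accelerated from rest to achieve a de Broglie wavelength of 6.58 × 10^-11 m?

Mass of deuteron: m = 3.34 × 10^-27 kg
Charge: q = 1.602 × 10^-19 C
9.48 × 10^-2 V

From λ = h/√(2mqV), we solve for V:

λ² = h²/(2mqV)
V = h²/(2mqλ²)
V = (6.626 × 10^-34 J·s)² / (2 × 3.34 × 10^-27 kg × 1.602 × 10^-19 C × (6.58 × 10^-11 m)²)
V = 9.48 × 10^-2 V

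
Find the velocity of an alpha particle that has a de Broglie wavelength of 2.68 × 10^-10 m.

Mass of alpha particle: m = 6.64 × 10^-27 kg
3.72 × 10^2 m/s

From the de Broglie relation λ = h/(mv), we solve for v:

v = h/(mλ)
v = (6.626 × 10^-34 J·s) / (6.64 × 10^-27 kg × 2.68 × 10^-10 m)
v = 3.72 × 10^2 m/s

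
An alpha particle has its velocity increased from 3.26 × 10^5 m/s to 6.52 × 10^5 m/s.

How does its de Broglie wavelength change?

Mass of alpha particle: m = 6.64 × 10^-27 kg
The wavelength decreases by a factor of 2.

Using λ = h/(mv):

Initial wavelength: λ₁ = h/(mv₁) = 3.06 × 10^-13 m
Final wavelength: λ₂ = h/(mv₂) = 1.53 × 10^-13 m

Since λ ∝ 1/v, when velocity increases by a factor of 2, the wavelength decreases by a factor of 2.

λ₂/λ₁ = v₁/v₂ = 1/2

The wavelength decreases by a factor of 2.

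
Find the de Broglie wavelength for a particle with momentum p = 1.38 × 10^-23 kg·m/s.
4.80 × 10^-11 m

Using the de Broglie relation λ = h/p:

λ = h/p
λ = (6.626 × 10^-34 J·s) / (1.38 × 10^-23 kg·m/s)
λ = 4.80 × 10^-11 m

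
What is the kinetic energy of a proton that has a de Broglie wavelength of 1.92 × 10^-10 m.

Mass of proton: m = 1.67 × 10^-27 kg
3.57 × 10^-21 J (or 0.0223 eV)

From λ = h/√(2mKE), we solve for KE:

λ² = h²/(2mKE)
KE = h²/(2mλ²)
KE = (6.626 × 10^-34 J·s)² / (2 × 1.67 × 10^-27 kg × (1.92 × 10^-10 m)²)
KE = 3.57 × 10^-21 J
KE = 0.0223 eV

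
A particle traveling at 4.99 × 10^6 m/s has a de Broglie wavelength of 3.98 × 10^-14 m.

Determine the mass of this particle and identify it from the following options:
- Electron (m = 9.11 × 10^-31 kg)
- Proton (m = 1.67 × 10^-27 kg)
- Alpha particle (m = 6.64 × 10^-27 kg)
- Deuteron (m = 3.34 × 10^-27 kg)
The particle is a deuteron.

From λ = h/(mv), solve for mass:

m = h/(λv)
m = (6.626 × 10^-34 J·s) / (3.98 × 10^-14 m × 4.99 × 10^6 m/s)
m = 3.34 × 10^-27 kg

Comparing with the listed masses, this is closest to a deuteron.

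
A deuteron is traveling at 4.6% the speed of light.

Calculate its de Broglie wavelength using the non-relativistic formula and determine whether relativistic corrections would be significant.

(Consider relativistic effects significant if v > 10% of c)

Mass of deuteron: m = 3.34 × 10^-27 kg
No, relativistic corrections are not needed.

Using the non-relativistic de Broglie formula λ = h/(mv):

v = 4.6% × c = 1.379 × 10^7 m/s

λ = h/(mv)
λ = (6.626 × 10^-34 J·s) / (3.34 × 10^-27 kg × 1.379 × 10^7 m/s)
λ = 1.44 × 10^-14 m

Since v = 4.6% of c < 10% of c, relativistic corrections are NOT significant and this non-relativistic result is a good approximation.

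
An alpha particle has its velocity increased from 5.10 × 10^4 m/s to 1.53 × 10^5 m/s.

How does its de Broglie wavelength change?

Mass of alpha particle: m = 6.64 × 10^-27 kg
The wavelength decreases by a factor of 3.

Using λ = h/(mv):

Initial wavelength: λ₁ = h/(mv₁) = 1.96 × 10^-12 m
Final wavelength: λ₂ = h/(mv₂) = 6.52 × 10^-13 m

Since λ ∝ 1/v, when velocity increases by a factor of 3, the wavelength decreases by a factor of 3.

λ₂/λ₁ = v₁/v₂ = 1/3

The wavelength decreases by a factor of 3.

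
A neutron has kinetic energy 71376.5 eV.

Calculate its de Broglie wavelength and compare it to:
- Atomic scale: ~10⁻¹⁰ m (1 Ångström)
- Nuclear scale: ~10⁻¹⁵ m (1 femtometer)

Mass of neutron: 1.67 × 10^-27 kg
λ = 1.07 × 10^-13 m, which is between nuclear and atomic scales.

Using λ = h/√(2mKE):

KE = 71376.5 eV = 1.144 × 10^-14 J

λ = h/√(2mKE)
λ = (6.626 × 10^-34 J·s) / √(2 × 1.67 × 10^-27 kg × 1.144 × 10^-14 J)
λ = 1.07 × 10^-13 m

Comparison:
- Atomic scale (10⁻¹⁰ m): λ is 0.0011× this size
- Nuclear scale (10⁻¹⁵ m): λ is 1.1e+02× this size

The wavelength is between nuclear and atomic scales.

This wavelength is appropriate for probing atomic structure but too large for nuclear physics experiments.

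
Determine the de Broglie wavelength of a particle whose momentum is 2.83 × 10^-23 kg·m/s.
2.34 × 10^-11 m

Using the de Broglie relation λ = h/p:

λ = h/p
λ = (6.626 × 10^-34 J·s) / (2.83 × 10^-23 kg·m/s)
λ = 2.34 × 10^-11 m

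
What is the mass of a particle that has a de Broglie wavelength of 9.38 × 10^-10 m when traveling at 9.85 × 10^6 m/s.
7.17 × 10^-32 kg

From the de Broglie relation λ = h/(mv), we solve for m:

m = h/(λv)
m = (6.626 × 10^-34 J·s) / (9.38 × 10^-10 m × 9.85 × 10^6 m/s)
m = 7.17 × 10^-32 kg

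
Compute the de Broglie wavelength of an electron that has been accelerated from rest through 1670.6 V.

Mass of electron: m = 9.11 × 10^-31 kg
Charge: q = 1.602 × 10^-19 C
3.00 × 10^-11 m

When a particle is accelerated through voltage V, it gains kinetic energy KE = qV.

The de Broglie wavelength is then λ = h/√(2mqV):

λ = h/√(2mqV)
λ = (6.626 × 10^-34 J·s) / √(2 × 9.11 × 10^-31 kg × 1.602 × 10^-19 C × 1670.6 V)
λ = 3.00 × 10^-11 m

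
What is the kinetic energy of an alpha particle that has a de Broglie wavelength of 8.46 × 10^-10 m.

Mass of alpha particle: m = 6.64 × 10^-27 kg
4.62 × 10^-23 J (or 2.88 × 10^-4 eV)

From λ = h/√(2mKE), we solve for KE:

λ² = h²/(2mKE)
KE = h²/(2mλ²)
KE = (6.626 × 10^-34 J·s)² / (2 × 6.64 × 10^-27 kg × (8.46 × 10^-10 m)²)
KE = 4.62 × 10^-23 J
KE = 2.88 × 10^-4 eV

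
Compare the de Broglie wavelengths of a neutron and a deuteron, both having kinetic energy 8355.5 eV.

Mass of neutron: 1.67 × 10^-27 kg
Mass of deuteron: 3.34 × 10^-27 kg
The neutron has the longer wavelength.

Using λ = h/√(2mKE):

For neutron: λ₁ = h/√(2m₁KE) = 3.13 × 10^-13 m
For deuteron: λ₂ = h/√(2m₂KE) = 2.22 × 10^-13 m

Since λ ∝ 1/√m at constant kinetic energy, the lighter particle has the longer wavelength.

The neutron has the longer de Broglie wavelength.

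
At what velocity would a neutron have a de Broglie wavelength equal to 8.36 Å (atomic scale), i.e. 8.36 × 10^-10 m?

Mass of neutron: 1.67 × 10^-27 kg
4.75 × 10^2 m/s

From λ = h/(mv), solve for v:

v = h/(mλ)
v = (6.626 × 10^-34 J·s) / (1.67 × 10^-27 kg × 8.36 × 10^-10 m)
v = 4.75 × 10^2 m/s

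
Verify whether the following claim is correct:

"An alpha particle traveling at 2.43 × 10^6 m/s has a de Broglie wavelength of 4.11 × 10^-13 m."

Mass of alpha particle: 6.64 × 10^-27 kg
False

The claim is incorrect.

Using λ = h/(mv):
λ = (6.626 × 10^-34 J·s) / (6.64 × 10^-27 kg × 2.43 × 10^6 m/s)
λ = 4.11 × 10^-14 m

The actual wavelength differs from the claimed 4.11 × 10^-13 m.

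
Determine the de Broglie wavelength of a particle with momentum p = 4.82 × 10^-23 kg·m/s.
1.37 × 10^-11 m

Using the de Broglie relation λ = h/p:

λ = h/p
λ = (6.626 × 10^-34 J·s) / (4.82 × 10^-23 kg·m/s)
λ = 1.37 × 10^-11 m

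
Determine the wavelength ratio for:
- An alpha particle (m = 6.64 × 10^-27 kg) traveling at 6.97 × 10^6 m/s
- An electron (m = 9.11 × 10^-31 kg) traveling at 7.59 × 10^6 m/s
λ₁/λ₂ = 1.49 × 10^-4

Using λ = h/(mv):

λ₁ = h/(m₁v₁) = 1.43 × 10^-14 m
λ₂ = h/(m₂v₂) = 9.58 × 10^-11 m

Ratio λ₁/λ₂ = (m₂v₂)/(m₁v₁)
         = (9.11 × 10^-31 kg × 7.59 × 10^6 m/s) / (6.64 × 10^-27 kg × 6.97 × 10^6 m/s)
         = 1.49 × 10^-4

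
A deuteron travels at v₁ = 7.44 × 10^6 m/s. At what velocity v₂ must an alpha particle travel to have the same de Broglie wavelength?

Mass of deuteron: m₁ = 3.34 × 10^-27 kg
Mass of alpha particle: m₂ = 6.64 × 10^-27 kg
v₂ = 3.74 × 10^6 m/s

For equal de Broglie wavelengths: λ₁ = λ₂

h/(m₁v₁) = h/(m₂v₂)
m₁v₁ = m₂v₂
v₂ = v₁ · (m₁/m₂)

v₂ = 7.44 × 10^6 m/s × (3.34 × 10^-27 kg / 6.64 × 10^-27 kg)
v₂ = 3.74 × 10^6 m/s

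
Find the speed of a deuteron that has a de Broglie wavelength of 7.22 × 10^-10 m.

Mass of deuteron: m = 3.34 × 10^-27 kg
2.75 × 10^2 m/s

From the de Broglie relation λ = h/(mv), we solve for v:

v = h/(mλ)
v = (6.626 × 10^-34 J·s) / (3.34 × 10^-27 kg × 7.22 × 10^-10 m)
v = 2.75 × 10^2 m/s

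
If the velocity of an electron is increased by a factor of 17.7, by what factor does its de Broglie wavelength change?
The wavelength decreases by a factor of 17.7.

From λ = h/(mv), the wavelength is inversely proportional to velocity:

λ ∝ 1/v

If v → 17.7v, then λ → λ/17.7

When velocity is increased by a factor of 17.7, the wavelength decreases by a factor of 17.7.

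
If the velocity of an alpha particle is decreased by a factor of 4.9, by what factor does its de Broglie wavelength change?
The wavelength increases by a factor of 4.9.

From λ = h/(mv), the wavelength is inversely proportional to velocity:

λ ∝ 1/v

If v → v/4.9, then λ → 4.9λ

When velocity is decreased by a factor of 4.9, the wavelength increases by a factor of 4.9.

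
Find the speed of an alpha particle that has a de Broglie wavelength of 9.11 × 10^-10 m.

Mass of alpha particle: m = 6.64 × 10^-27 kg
1.10 × 10^2 m/s

From the de Broglie relation λ = h/(mv), we solve for v:

v = h/(mλ)
v = (6.626 × 10^-34 J·s) / (6.64 × 10^-27 kg × 9.11 × 10^-10 m)
v = 1.10 × 10^2 m/s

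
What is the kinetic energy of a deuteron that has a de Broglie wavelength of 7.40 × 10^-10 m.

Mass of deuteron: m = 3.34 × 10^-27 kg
1.20 × 10^-22 J (or 7.49 × 10^-4 eV)

From λ = h/√(2mKE), we solve for KE:

λ² = h²/(2mKE)
KE = h²/(2mλ²)
KE = (6.626 × 10^-34 J·s)² / (2 × 3.34 × 10^-27 kg × (7.40 × 10^-10 m)²)
KE = 1.20 × 10^-22 J
KE = 7.49 × 10^-4 eV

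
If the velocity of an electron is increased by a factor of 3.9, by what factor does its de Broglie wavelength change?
The wavelength decreases by a factor of 3.9.

From λ = h/(mv), the wavelength is inversely proportional to velocity:

λ ∝ 1/v

If v → 3.9v, then λ → λ/3.9

When velocity is increased by a factor of 3.9, the wavelength decreases by a factor of 3.9.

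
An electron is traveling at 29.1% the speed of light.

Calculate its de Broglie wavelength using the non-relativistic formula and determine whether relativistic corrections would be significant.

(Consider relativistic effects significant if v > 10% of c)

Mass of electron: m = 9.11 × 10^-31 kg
Yes, relativistic corrections are needed.

Using the non-relativistic de Broglie formula λ = h/(mv):

v = 29.1% × c = 8.724 × 10^7 m/s

λ = h/(mv)
λ = (6.626 × 10^-34 J·s) / (9.11 × 10^-31 kg × 8.724 × 10^7 m/s)
λ = 8.34 × 10^-12 m

Since v = 29.1% of c > 10% of c, relativistic corrections ARE significant and the actual wavelength would differ from this non-relativistic estimate.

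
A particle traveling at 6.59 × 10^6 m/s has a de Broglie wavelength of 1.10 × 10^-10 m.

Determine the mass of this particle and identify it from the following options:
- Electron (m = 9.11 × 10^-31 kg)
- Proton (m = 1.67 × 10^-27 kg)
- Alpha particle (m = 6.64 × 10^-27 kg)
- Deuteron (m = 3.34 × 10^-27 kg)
The particle is an electron.

From λ = h/(mv), solve for mass:

m = h/(λv)
m = (6.626 × 10^-34 J·s) / (1.10 × 10^-10 m × 6.59 × 10^6 m/s)
m = 9.14 × 10^-31 kg

Comparing with the listed masses, this is closest to an electron.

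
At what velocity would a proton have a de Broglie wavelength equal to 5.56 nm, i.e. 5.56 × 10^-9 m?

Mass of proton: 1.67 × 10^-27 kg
7.14 × 10^1 m/s

From λ = h/(mv), solve for v:

v = h/(mλ)
v = (6.626 × 10^-34 J·s) / (1.67 × 10^-27 kg × 5.56 × 10^-9 m)
v = 7.14 × 10^1 m/s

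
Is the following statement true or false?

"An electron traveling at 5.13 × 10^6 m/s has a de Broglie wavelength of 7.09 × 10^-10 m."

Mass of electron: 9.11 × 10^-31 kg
False

The claim is incorrect.

Using λ = h/(mv):
λ = (6.626 × 10^-34 J·s) / (9.11 × 10^-31 kg × 5.13 × 10^6 m/s)
λ = 1.42 × 10^-10 m

The actual wavelength differs from the claimed 7.09 × 10^-10 m.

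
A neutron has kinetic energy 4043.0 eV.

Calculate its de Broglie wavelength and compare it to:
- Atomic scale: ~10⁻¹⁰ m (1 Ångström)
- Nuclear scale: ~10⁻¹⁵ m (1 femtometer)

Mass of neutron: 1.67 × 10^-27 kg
λ = 4.50 × 10^-13 m, which is between nuclear and atomic scales.

Using λ = h/√(2mKE):

KE = 4043.0 eV = 6.478 × 10^-16 J

λ = h/√(2mKE)
λ = (6.626 × 10^-34 J·s) / √(2 × 1.67 × 10^-27 kg × 6.478 × 10^-16 J)
λ = 4.50 × 10^-13 m

Comparison:
- Atomic scale (10⁻¹⁰ m): λ is 0.0045× this size
- Nuclear scale (10⁻¹⁵ m): λ is 4.5e+02× this size

The wavelength is between nuclear and atomic scales.

This wavelength is appropriate for probing atomic structure but too large for nuclear physics experiments.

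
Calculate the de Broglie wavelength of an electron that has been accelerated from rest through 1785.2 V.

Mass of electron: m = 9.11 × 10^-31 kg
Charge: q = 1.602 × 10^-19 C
2.90 × 10^-11 m

When a particle is accelerated through voltage V, it gains kinetic energy KE = qV.

The de Broglie wavelength is then λ = h/√(2mqV):

λ = h/√(2mqV)
λ = (6.626 × 10^-34 J·s) / √(2 × 9.11 × 10^-31 kg × 1.602 × 10^-19 C × 1785.2 V)
λ = 2.90 × 10^-11 m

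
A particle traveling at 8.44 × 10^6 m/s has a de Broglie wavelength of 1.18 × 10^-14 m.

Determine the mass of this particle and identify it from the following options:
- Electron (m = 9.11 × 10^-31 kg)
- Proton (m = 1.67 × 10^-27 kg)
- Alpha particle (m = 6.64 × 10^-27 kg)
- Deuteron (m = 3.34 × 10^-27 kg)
The particle is an alpha particle.

From λ = h/(mv), solve for mass:

m = h/(λv)
m = (6.626 × 10^-34 J·s) / (1.18 × 10^-14 m × 8.44 × 10^6 m/s)
m = 6.65 × 10^-27 kg

Comparing with the listed masses, this is closest to an alpha particle.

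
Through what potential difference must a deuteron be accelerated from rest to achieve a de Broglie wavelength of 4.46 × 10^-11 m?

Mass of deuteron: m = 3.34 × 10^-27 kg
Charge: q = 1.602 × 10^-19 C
2.06 × 10^-1 V

From λ = h/√(2mqV), we solve for V:

λ² = h²/(2mqV)
V = h²/(2mqλ²)
V = (6.626 × 10^-34 J·s)² / (2 × 3.34 × 10^-27 kg × 1.602 × 10^-19 C × (4.46 × 10^-11 m)²)
V = 2.06 × 10^-1 V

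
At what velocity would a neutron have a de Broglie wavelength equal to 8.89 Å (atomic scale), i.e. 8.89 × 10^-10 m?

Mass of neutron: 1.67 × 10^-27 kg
4.46 × 10^2 m/s

From λ = h/(mv), solve for v:

v = h/(mλ)
v = (6.626 × 10^-34 J·s) / (1.67 × 10^-27 kg × 8.89 × 10^-10 m)
v = 4.46 × 10^2 m/s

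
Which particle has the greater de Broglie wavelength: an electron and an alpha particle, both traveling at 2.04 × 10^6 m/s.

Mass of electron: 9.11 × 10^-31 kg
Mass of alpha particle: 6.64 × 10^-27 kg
The electron has the longer wavelength.

Using λ = h/(mv), since both particles have the same velocity, the wavelength depends only on mass.

For electron: λ₁ = h/(m₁v) = 3.57 × 10^-10 m
For alpha particle: λ₂ = h/(m₂v) = 4.89 × 10^-14 m

Since λ ∝ 1/m at constant velocity, the lighter particle has the longer wavelength.

The electron has the longer de Broglie wavelength.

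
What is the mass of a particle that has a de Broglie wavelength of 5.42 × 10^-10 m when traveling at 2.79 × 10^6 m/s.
4.38 × 10^-31 kg

From the de Broglie relation λ = h/(mv), we solve for m:

m = h/(λv)
m = (6.626 × 10^-34 J·s) / (5.42 × 10^-10 m × 2.79 × 10^6 m/s)
m = 4.38 × 10^-31 kg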